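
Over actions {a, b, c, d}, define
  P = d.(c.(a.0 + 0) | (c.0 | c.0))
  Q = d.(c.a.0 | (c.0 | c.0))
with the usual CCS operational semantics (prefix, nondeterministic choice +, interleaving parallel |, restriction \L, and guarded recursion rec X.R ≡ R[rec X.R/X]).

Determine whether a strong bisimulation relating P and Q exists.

LTS(P): 13 reachable states
  p0 = d.(c.(a.0 + 0) | (c.0 | c.0)) | ··d··> p1
  p1 = c.(a.0 + 0) | (c.0 | c.0) | ··c··> p2, ··c··> p3, ··c··> p4
  p2 = (a.0 + 0) | (c.0 | c.0) | ··a··> p5, ··c··> p6, ··c··> p7
  p3 = c.(a.0 + 0) | (0 | c.0) | ··c··> p6, ··c··> p8
  p4 = c.(a.0 + 0) | (c.0 | 0) | ··c··> p7, ··c··> p8
  p5 = 0 | (c.0 | c.0) | ··c··> p10, ··c··> p9
  p6 = (a.0 + 0) | (0 | c.0) | ··a··> p9, ··c··> p11
  p7 = (a.0 + 0) | (c.0 | 0) | ··a··> p10, ··c··> p11
  p8 = c.(a.0 + 0) | (0 | 0) | ··c··> p11
  p9 = 0 | (0 | c.0) | ··c··> p12
  p10 = 0 | (c.0 | 0) | ··c··> p12
  p11 = (a.0 + 0) | (0 | 0) | ··a··> p12
  p12 = 0 | (0 | 0) | deadlocked
LTS(Q): 13 reachable states
  q0 = d.(c.a.0 | (c.0 | c.0)) | ··d··> q1
  q1 = c.a.0 | (c.0 | c.0) | ··c··> q2, ··c··> q3, ··c··> q4
  q2 = a.0 | (c.0 | c.0) | ··a··> q5, ··c··> q6, ··c··> q7
  q3 = c.a.0 | (0 | c.0) | ··c··> q6, ··c··> q8
  q4 = c.a.0 | (c.0 | 0) | ··c··> q7, ··c··> q8
  q5 = 0 | (c.0 | c.0) | ··c··> q10, ··c··> q9
  q6 = a.0 | (0 | c.0) | ··a··> q9, ··c··> q11
  q7 = a.0 | (c.0 | 0) | ··a··> q10, ··c··> q11
  q8 = c.a.0 | (0 | 0) | ··c··> q11
  q9 = 0 | (0 | c.0) | ··c··> q12
  q10 = 0 | (c.0 | 0) | ··c··> q12
  q11 = a.0 | (0 | 0) | ··a··> q12
  q12 = 0 | (0 | 0) | deadlocked
Bisimilarity quotient blocks:
  B0 = {p0, q0}
  B1 = {p1, q1}
  B2 = {p3, p4, q3, q4}
  B3 = {p6, p7, q6, q7}
  B4 = {p11, q11}
  B5 = {p12, q12}
  B6 = {p10, p9, q10, q9}
  B7 = {p8, q8}
  B8 = {p2, q2}
  B9 = {p5, q5}
p0 ∈ B0, q0 ∈ B0 → same block

bisimilar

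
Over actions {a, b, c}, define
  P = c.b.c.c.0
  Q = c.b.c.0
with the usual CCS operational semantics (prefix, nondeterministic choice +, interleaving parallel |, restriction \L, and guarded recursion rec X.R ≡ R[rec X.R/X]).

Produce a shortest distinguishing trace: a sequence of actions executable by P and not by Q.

cbcc

P's transition system — 5 states:
  s0 = c.b.c.c.0 :: --c--▸ s1
  s1 = b.c.c.0 :: --b--▸ s2
  s2 = c.c.0 :: --c--▸ s3
  s3 = c.0 :: --c--▸ s4
  s4 = 0 :: ·
Q's transition system — 4 states:
  t0 = c.b.c.0 :: --c--▸ t1
  t1 = b.c.0 :: --b--▸ t2
  t2 = c.0 :: --c--▸ t3
  t3 = 0 :: ·
Run σ = ⟨cbcc⟩ on P: start {s0}
  step 1 (c): {s1}
  step 2 (b): {s2}
  step 3 (c): {s3}
  step 4 (c): {s4}
  P completes σ.
Run σ = ⟨cbcc⟩ on Q: start {t0}
  step 1 (c): {t1}
  step 2 (b): {t2}
  step 3 (c): {t3}
  step 4 (c): ∅ (Q stuck)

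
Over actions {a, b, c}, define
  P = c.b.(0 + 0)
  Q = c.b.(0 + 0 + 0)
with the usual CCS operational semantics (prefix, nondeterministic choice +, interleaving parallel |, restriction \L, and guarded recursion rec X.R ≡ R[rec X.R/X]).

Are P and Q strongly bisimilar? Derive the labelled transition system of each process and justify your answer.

bisimilar

P's transition system — 3 states:
  s0 = c.b.(0 + 0) → -c-> s1
  s1 = b.(0 + 0) → -b-> s2
  s2 = 0 + 0 → stopped
Q's transition system — 3 states:
  t0 = c.b.(0 + 0 + 0) → -c-> t1
  t1 = b.(0 + 0 + 0) → -b-> t2
  t2 = 0 + 0 + 0 → stopped
Bisimilarity quotient blocks:
  B0 = {s0, t0}
  B1 = {s1, t1}
  B2 = {s2, t2}
s0 ∈ B0, t0 ∈ B0 → same block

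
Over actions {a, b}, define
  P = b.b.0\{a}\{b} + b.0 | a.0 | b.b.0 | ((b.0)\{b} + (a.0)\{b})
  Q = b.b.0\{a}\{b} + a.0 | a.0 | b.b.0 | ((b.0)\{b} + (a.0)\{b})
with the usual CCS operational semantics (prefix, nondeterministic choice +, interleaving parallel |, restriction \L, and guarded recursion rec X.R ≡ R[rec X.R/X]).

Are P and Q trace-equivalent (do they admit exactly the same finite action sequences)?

LTS(P): 26 reachable states
  m0 = b.b.0\{a}\{b} + b.0 | a.0 | b.b.0 | ((b.0)\{b} + (a.0)\{b}) → -a-> m1, -a-> m2, -b-> m3, -b-> m4, -b-> m5
  m1 = b.0 | 0 | b.b.0 | ((b.0)\{b} + (a.0)\{b}) → -a-> m6, -b-> m7, -b-> m8
  m2 = b.0 | a.0 | b.b.0 | 0\{b} → -a-> m6, -b-> m10, -b-> m9
  m3 = 0 | a.0 | b.b.0 | ((b.0)\{b} + (a.0)\{b}) → -a-> m7, -a-> m9, -b-> m11
  m4 = b.0 | a.0 | b.0 | ((b.0)\{b} + (a.0)\{b}) → -a-> m10, -a-> m8, -b-> m11, -b-> m12
  m5 = b.0\{a}\{b} → -b-> m13
  m6 = b.0 | 0 | b.b.0 | 0\{b} → -b-> m14, -b-> m15
  m7 = 0 | 0 | b.b.0 | ((b.0)\{b} + (a.0)\{b}) → -a-> m14, -b-> m16
  m8 = b.0 | 0 | b.0 | ((b.0)\{b} + (a.0)\{b}) → -a-> m15, -b-> m16, -b-> m17
  m9 = 0 | a.0 | b.b.0 | 0\{b} → -a-> m14, -b-> m18
  m10 = b.0 | a.0 | b.0 | 0\{b} → -a-> m15, -b-> m18, -b-> m19
  m11 = 0 | a.0 | b.0 | ((b.0)\{b} + (a.0)\{b}) → -a-> m16, -a-> m18, -b-> m20
  m12 = b.0 | a.0 | 0 | ((b.0)\{b} + (a.0)\{b}) → -a-> m17, -a-> m19, -b-> m20
  m13 = 0\{a}\{b} → stopped
  m14 = 0 | 0 | b.b.0 | 0\{b} → -b-> m21
  m15 = b.0 | 0 | b.0 | 0\{b} → -b-> m21, -b-> m22
  m16 = 0 | 0 | b.0 | ((b.0)\{b} + (a.0)\{b}) → -a-> m21, -b-> m23
  m17 = b.0 | 0 | 0 | ((b.0)\{b} + (a.0)\{b}) → -a-> m22, -b-> m23
  m18 = 0 | a.0 | b.0 | 0\{b} → -a-> m21, -b-> m24
  m19 = b.0 | a.0 | 0 | 0\{b} → -a-> m22, -b-> m24
  m20 = 0 | a.0 | 0 | ((b.0)\{b} + (a.0)\{b}) → -a-> m23, -a-> m24
  m21 = 0 | 0 | b.0 | 0\{b} → -b-> m25
  m22 = b.0 | 0 | 0 | 0\{b} → -b-> m25
  m23 = 0 | 0 | 0 | ((b.0)\{b} + (a.0)\{b}) → -a-> m25
  m24 = 0 | a.0 | 0 | 0\{b} → -a-> m25
  m25 = 0 | 0 | 0 | 0\{b} → stopped
LTS(Q): 26 reachable states
  n0 = b.b.0\{a}\{b} + a.0 | a.0 | b.b.0 | ((b.0)\{b} + (a.0)\{b}) → -a-> n1, -a-> n2, -a-> n3, -b-> n4, -b-> n5
  n1 = 0 | a.0 | b.b.0 | ((b.0)\{b} + (a.0)\{b}) → -a-> n6, -a-> n7, -b-> n8
  n2 = a.0 | 0 | b.b.0 | ((b.0)\{b} + (a.0)\{b}) → -a-> n6, -a-> n9, -b-> n10
  n3 = a.0 | a.0 | b.b.0 | 0\{b} → -a-> n7, -a-> n9, -b-> n11
  n4 = a.0 | a.0 | b.0 | ((b.0)\{b} + (a.0)\{b}) → -a-> n10, -a-> n11, -a-> n8, -b-> n12
  n5 = b.0\{a}\{b} → -b-> n13
  n6 = 0 | 0 | b.b.0 | ((b.0)\{b} + (a.0)\{b}) → -a-> n14, -b-> n15
  n7 = 0 | a.0 | b.b.0 | 0\{b} → -a-> n14, -b-> n16
  n8 = 0 | a.0 | b.0 | ((b.0)\{b} + (a.0)\{b}) → -a-> n15, -a-> n16, -b-> n17
  n9 = a.0 | 0 | b.b.0 | 0\{b} → -a-> n14, -b-> n18
  n10 = a.0 | 0 | b.0 | ((b.0)\{b} + (a.0)\{b}) → -a-> n15, -a-> n18, -b-> n19
  n11 = a.0 | a.0 | b.0 | 0\{b} → -a-> n16, -a-> n18, -b-> n20
  n12 = a.0 | a.0 | 0 | ((b.0)\{b} + (a.0)\{b}) → -a-> n17, -a-> n19, -a-> n20
  n13 = 0\{a}\{b} → stopped
  n14 = 0 | 0 | b.b.0 | 0\{b} → -b-> n21
  n15 = 0 | 0 | b.0 | ((b.0)\{b} + (a.0)\{b}) → -a-> n21, -b-> n22
  n16 = 0 | a.0 | b.0 | 0\{b} → -a-> n21, -b-> n23
  n17 = 0 | a.0 | 0 | ((b.0)\{b} + (a.0)\{b}) → -a-> n22, -a-> n23
  n18 = a.0 | 0 | b.0 | 0\{b} → -a-> n21, -b-> n24
  n19 = a.0 | 0 | 0 | ((b.0)\{b} + (a.0)\{b}) → -a-> n22, -a-> n24
  n20 = a.0 | a.0 | 0 | 0\{b} → -a-> n23, -a-> n24
  n21 = 0 | 0 | b.0 | 0\{b} → -b-> n25
  n22 = 0 | 0 | 0 | ((b.0)\{b} + (a.0)\{b}) → -a-> n25
  n23 = 0 | a.0 | 0 | 0\{b} → -a-> n25
  n24 = a.0 | 0 | 0 | 0\{b} → -a-> n25
  n25 = 0 | 0 | 0 | 0\{b} → stopped
Executing bbb from P (initial set {m0}):
  step 1 (b): {m3, m4, m5}
  step 2 (b): {m11, m12, m13}
  step 3 (b): {m20}
  — P admits the full trace.
Executing bbb from Q (initial set {n0}):
  step 1 (b): {n4, n5}
  step 2 (b): {n12, n13}
  step 3 (b): ∅ (Q stuck)

trace-distinct — witness ⟨bbb⟩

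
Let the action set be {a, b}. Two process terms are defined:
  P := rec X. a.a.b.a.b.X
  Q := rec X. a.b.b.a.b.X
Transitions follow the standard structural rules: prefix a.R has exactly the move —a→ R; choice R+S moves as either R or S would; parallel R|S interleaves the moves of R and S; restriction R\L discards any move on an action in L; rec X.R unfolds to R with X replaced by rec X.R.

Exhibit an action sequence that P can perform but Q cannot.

P's transition system — 5 states:
  u0 = rec X. a.a.b.a.b.X ⊢ —a→ u1
  u1 = a.b.a.b.(rec X. a.a.b.a.b.X) ⊢ —a→ u2
  u2 = b.a.b.(rec X. a.a.b.a.b.X) ⊢ —b→ u3
  u3 = a.b.(rec X. a.a.b.a.b.X) ⊢ —a→ u4
  u4 = b.(rec X. a.a.b.a.b.X) ⊢ —b→ u0
Q's transition system — 5 states:
  v0 = rec X. a.b.b.a.b.X ⊢ —a→ v1
  v1 = b.b.a.b.(rec X. a.b.b.a.b.X) ⊢ —b→ v2
  v2 = b.a.b.(rec X. a.b.b.a.b.X) ⊢ —b→ v3
  v3 = a.b.(rec X. a.b.b.a.b.X) ⊢ —a→ v4
  v4 = b.(rec X. a.b.b.a.b.X) ⊢ —b→ v0
Trace ⟨aa⟩ through P, begin at {u0}:
  step 1 (a): {u1}
  step 2 (a): {u2}
  ✓ P
Trace ⟨aa⟩ through Q, begin at {v0}:
  step 1 (a): {v1}
  step 2 (a): ∅  — Q cannot continue

aa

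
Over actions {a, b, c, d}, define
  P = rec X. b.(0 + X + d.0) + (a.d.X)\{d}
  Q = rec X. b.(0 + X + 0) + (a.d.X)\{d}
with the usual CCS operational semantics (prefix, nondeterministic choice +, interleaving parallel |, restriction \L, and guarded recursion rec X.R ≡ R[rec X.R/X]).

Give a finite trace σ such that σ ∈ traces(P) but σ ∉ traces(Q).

bd

Reachable graph of P (4 states):
  m0 = rec X. b.(0 + X + d.0) + (a.d.X)\{d} → -a-> m1, -b-> m2
  m1 = (d.(rec X. b.(0 + X + d.0) + (a.d.X)\{d}))\{d} → ∅
  m2 = 0 + (rec X. b.(0 + X + d.0) + (a.d.X)\{d}) + d.0 → -a-> m1, -b-> m2, -d-> m3
  m3 = 0 → ∅
Reachable graph of Q (3 states):
  n0 = rec X. b.(0 + X + 0) + (a.d.X)\{d} → -a-> n1, -b-> n2
  n1 = (d.(rec X. b.(0 + X + 0) + (a.d.X)\{d}))\{d} → ∅
  n2 = 0 + (rec X. b.(0 + X + 0) + (a.d.X)\{d}) + 0 → -a-> n1, -b-> n2
Trace ⟨bd⟩ through P, begin at {m0}:
  step 1 (b): {m2}
  step 2 (d): {m3}
  P completes σ.
Trace ⟨bd⟩ through Q, begin at {n0}:
  step 1 (b): {n2}
  step 2 (d): ∅ (Q stuck)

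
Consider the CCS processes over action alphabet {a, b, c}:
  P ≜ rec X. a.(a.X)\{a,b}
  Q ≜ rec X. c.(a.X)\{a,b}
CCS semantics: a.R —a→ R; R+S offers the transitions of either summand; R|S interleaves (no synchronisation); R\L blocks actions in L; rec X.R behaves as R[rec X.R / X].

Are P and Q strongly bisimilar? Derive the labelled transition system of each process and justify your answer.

P ≁ Q

Reachable graph of P (2 states):
  m0 = rec X. a.(a.X)\{a,b} | -a-> m1
  m1 = (a.(rec X. a.(a.X)\{a,b}))\{a,b} | deadlocked
Reachable graph of Q (2 states):
  n0 = rec X. c.(a.X)\{a,b} | -c-> n1
  n1 = (a.(rec X. c.(a.X)\{a,b}))\{a,b} | deadlocked
Partition-refinement fixed point:
  B0 = {m0}
  B1 = {m1, n1}
  B2 = {n0}
m0 ∈ B0, n0 ∈ B2 → different blocks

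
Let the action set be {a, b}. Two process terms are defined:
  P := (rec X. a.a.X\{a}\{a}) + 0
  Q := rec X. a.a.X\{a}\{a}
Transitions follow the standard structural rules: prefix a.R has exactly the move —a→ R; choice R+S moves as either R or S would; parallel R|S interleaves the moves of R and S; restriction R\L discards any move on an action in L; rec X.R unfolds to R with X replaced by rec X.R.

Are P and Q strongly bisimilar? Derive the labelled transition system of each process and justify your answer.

LTS(P): 3 reachable states
  u0 = (rec X. a.a.X\{a}\{a}) + 0 ⊢ --a--▸ u1
  u1 = a.(rec X. a.a.X\{a}\{a})\{a}\{a} ⊢ --a--▸ u2
  u2 = (rec X. a.a.X\{a}\{a})\{a}\{a} ⊢ ∅
LTS(Q): 3 reachable states
  v0 = rec X. a.a.X\{a}\{a} ⊢ --a--▸ v1
  v1 = a.(rec X. a.a.X\{a}\{a})\{a}\{a} ⊢ --a--▸ v2
  v2 = (rec X. a.a.X\{a}\{a})\{a}\{a} ⊢ ∅
Bisimilarity quotient blocks:
  B0 = {u0, v0}
  B1 = {u1, v1}
  B2 = {u2, v2}
u0 ∈ B0, v0 ∈ B0 → same block

P ~ Q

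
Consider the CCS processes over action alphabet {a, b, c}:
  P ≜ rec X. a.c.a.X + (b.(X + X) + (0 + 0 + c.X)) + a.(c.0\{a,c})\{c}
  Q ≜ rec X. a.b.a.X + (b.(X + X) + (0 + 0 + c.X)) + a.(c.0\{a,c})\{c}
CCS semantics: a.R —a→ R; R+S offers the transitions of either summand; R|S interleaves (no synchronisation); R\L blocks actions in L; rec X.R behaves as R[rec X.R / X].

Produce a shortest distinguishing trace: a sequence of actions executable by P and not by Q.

ac

LTS(P): 5 reachable states
  p0 = rec X. a.c.a.X + (b.(X + X) + (0 + 0 + c.X)) + a.(c.0\{a,c})\{c} | =a=> p1, =a=> p2, =b=> p3, =c=> p0
  p1 = (c.0\{a,c})\{c} | stopped
  p2 = c.a.(rec X. a.c.a.X + (b.(X + X) + (0 + 0 + c.X)) + a.(c.0\{a,c})\{c}) | =c=> p4
  p3 = (rec X. a.c.a.X + (b.(X + X) + (0 + 0 + c.X)) + a.(c.0\{a,c})\{c}) + (rec X. a.c.a.X + (b.(X + X) + (0 + 0 + c.X)) + a.(c.0\{a,c})\{c}) | =a=> p1, =a=> p2, =b=> p3, =c=> p0
  p4 = a.(rec X. a.c.a.X + (b.(X + X) + (0 + 0 + c.X)) + a.(c.0\{a,c})\{c}) | =a=> p0
LTS(Q): 5 reachable states
  q0 = rec X. a.b.a.X + (b.(X + X) + (0 + 0 + c.X)) + a.(c.0\{a,c})\{c} | =a=> q1, =a=> q2, =b=> q3, =c=> q0
  q1 = (c.0\{a,c})\{c} | stopped
  q2 = b.a.(rec X. a.b.a.X + (b.(X + X) + (0 + 0 + c.X)) + a.(c.0\{a,c})\{c}) | =b=> q4
  q3 = (rec X. a.b.a.X + (b.(X + X) + (0 + 0 + c.X)) + a.(c.0\{a,c})\{c}) + (rec X. a.b.a.X + (b.(X + X) + (0 + 0 + c.X)) + a.(c.0\{a,c})\{c}) | =a=> q1, =a=> q2, =b=> q3, =c=> q0
  q4 = a.(rec X. a.b.a.X + (b.(X + X) + (0 + 0 + c.X)) + a.(c.0\{a,c})\{c}) | =a=> q0
Trace ⟨ac⟩ through P, begin at {p0}:
  after a @ step 1: {p1, p2}
  after c @ step 2: {p4}
  — P admits the full trace.
Trace ⟨ac⟩ through Q, begin at {q0}:
  after a @ step 1: {q1, q2}
  after c @ step 2: ∅ (Q stuck)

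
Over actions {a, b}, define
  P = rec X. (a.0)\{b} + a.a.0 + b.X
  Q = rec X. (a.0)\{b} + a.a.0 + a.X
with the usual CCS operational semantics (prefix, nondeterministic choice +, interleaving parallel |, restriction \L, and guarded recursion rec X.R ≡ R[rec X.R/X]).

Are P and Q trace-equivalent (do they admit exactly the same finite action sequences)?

P's transition system — 4 states:
  m0 = rec X. (a.0)\{b} + a.a.0 + b.X | --a--▸ m1, --a--▸ m2, --b--▸ m0
  m1 = 0\{b} | ·
  m2 = a.0 | --a--▸ m3
  m3 = 0 | ·
Q's transition system — 4 states:
  n0 = rec X. (a.0)\{b} + a.a.0 + a.X | --a--▸ n0, --a--▸ n1, --a--▸ n2
  n1 = 0\{b} | ·
  n2 = a.0 | --a--▸ n3
  n3 = 0 | ·
Executing b from P (initial set {m0}):
  [1] b ⇒ {m0}
  — P admits the full trace.
Executing b from Q (initial set {n0}):
  [1] b ⇒ ∅ (Q stuck)

trace-distinct — witness ⟨b⟩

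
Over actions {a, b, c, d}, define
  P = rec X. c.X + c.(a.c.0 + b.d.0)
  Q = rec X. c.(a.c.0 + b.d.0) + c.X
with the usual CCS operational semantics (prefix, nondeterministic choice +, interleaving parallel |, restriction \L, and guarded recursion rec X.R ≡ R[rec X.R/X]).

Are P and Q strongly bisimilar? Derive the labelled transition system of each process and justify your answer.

Reachable graph of P (5 states):
  p0 = rec X. c.X + c.(a.c.0 + b.d.0) has moves ··c··> p0, ··c··> p1
  p1 = a.c.0 + b.d.0 has moves ··a··> p2, ··b··> p3
  p2 = c.0 has moves ··c··> p4
  p3 = d.0 has moves ··d··> p4
  p4 = 0 has moves ·
Reachable graph of Q (5 states):
  q0 = rec X. c.(a.c.0 + b.d.0) + c.X has moves ··c··> q0, ··c··> q1
  q1 = a.c.0 + b.d.0 has moves ··a··> q2, ··b··> q3
  q2 = c.0 has moves ··c··> q4
  q3 = d.0 has moves ··d··> q4
  q4 = 0 has moves ·
Partition-refinement fixed point:
  B0 = {p0, q0}
  B1 = {p1, q1}
  B2 = {p3, q3}
  B3 = {p4, q4}
  B4 = {p2, q2}
p0 ∈ B0, q0 ∈ B0 → same block

P ~ Q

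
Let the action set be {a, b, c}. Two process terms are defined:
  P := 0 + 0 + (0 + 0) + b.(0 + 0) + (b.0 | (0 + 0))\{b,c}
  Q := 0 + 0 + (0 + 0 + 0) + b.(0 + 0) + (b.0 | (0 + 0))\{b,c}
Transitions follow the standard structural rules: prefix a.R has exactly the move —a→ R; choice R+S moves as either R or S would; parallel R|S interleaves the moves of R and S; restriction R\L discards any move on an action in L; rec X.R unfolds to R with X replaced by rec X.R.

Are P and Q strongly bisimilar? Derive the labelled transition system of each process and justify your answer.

YES

LTS(P): 2 reachable states
  s0 = 0 + 0 + (0 + 0) + b.(0 + 0) + (b.0 | (0 + 0))\{b,c} → =b=> s1
  s1 = 0 + 0 → ∅
LTS(Q): 2 reachable states
  t0 = 0 + 0 + (0 + 0 + 0) + b.(0 + 0) + (b.0 | (0 + 0))\{b,c} → =b=> t1
  t1 = 0 + 0 → ∅
Bisimilarity quotient blocks:
  B0 = {s0, t0}
  B1 = {s1, t1}
s0 ∈ B0, t0 ∈ B0 → same block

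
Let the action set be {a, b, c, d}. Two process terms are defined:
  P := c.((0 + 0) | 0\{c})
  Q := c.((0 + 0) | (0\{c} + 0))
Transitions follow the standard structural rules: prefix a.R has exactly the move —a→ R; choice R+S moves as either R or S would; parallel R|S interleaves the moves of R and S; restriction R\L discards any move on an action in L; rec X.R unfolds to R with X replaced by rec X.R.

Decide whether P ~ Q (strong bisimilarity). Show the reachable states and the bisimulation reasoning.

YES

P's transition system — 2 states:
  m0 = c.((0 + 0) | 0\{c}) | —c→ m1
  m1 = (0 + 0) | 0\{c} | ∅
Q's transition system — 2 states:
  n0 = c.((0 + 0) | (0\{c} + 0)) | —c→ n1
  n1 = (0 + 0) | (0\{c} + 0) | ∅
Partition-refinement fixed point:
  B0 = {m0, n0}
  B1 = {m1, n1}
m0 ∈ B0, n0 ∈ B0 → same block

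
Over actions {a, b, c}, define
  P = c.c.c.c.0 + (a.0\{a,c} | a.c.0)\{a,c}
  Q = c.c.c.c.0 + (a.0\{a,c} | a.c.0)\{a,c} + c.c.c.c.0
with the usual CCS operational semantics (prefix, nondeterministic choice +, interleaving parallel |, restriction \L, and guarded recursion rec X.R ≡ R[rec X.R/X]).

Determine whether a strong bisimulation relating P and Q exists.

LTS(P): 5 reachable states
  s0 = c.c.c.c.0 + (a.0\{a,c} | a.c.0)\{a,c} :: --c--▸ s1
  s1 = c.c.c.0 :: --c--▸ s2
  s2 = c.c.0 :: --c--▸ s3
  s3 = c.0 :: --c--▸ s4
  s4 = 0 :: ∅
LTS(Q): 5 reachable states
  t0 = c.c.c.c.0 + (a.0\{a,c} | a.c.0)\{a,c} + c.c.c.c.0 :: --c--▸ t1
  t1 = c.c.c.0 :: --c--▸ t2
  t2 = c.c.0 :: --c--▸ t3
  t3 = c.0 :: --c--▸ t4
  t4 = 0 :: ∅
Coarsest stable partition (strong bisimilarity classes):
  B0 = {s0, t0}
  B1 = {s1, t1}
  B2 = {s2, t2}
  B3 = {s3, t3}
  B4 = {s4, t4}
s0 ∈ B0, t0 ∈ B0 → same block

YES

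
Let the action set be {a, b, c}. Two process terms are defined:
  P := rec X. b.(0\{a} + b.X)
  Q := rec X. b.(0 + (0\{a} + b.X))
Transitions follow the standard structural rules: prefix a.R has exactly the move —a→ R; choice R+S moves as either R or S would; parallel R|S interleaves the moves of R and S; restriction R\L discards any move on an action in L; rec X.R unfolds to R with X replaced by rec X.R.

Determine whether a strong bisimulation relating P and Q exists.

YES

P's transition system — 2 states:
  u0 = rec X. b.(0\{a} + b.X) → —b→ u1
  u1 = 0\{a} + b.(rec X. b.(0\{a} + b.X)) → —b→ u0
Q's transition system — 2 states:
  v0 = rec X. b.(0 + (0\{a} + b.X)) → —b→ v1
  v1 = 0 + (0\{a} + b.(rec X. b.(0 + (0\{a} + b.X)))) → —b→ v0
Partition-refinement fixed point:
  B0 = {u0, u1, v0, v1}
u0 ∈ B0, v0 ∈ B0 → same block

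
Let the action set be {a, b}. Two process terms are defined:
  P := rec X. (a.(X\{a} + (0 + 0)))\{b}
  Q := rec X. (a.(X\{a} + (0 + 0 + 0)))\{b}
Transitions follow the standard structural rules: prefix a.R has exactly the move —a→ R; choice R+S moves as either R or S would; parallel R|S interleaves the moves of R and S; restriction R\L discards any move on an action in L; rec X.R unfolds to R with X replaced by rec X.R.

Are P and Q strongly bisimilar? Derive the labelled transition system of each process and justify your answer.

YES

LTS(P): 2 reachable states
  m0 = rec X. (a.(X\{a} + (0 + 0)))\{b} → -a-> m1
  m1 = ((rec X. (a.(X\{a} + (0 + 0)))\{b})\{a} + (0 + 0))\{b} → (no moves)
LTS(Q): 2 reachable states
  n0 = rec X. (a.(X\{a} + (0 + 0 + 0)))\{b} → -a-> n1
  n1 = ((rec X. (a.(X\{a} + (0 + 0 + 0)))\{b})\{a} + (0 + 0 + 0))\{b} → (no moves)
Coarsest stable partition (strong bisimilarity classes):
  B0 = {m0, n0}
  B1 = {m1, n1}
m0 ∈ B0, n0 ∈ B0 → same block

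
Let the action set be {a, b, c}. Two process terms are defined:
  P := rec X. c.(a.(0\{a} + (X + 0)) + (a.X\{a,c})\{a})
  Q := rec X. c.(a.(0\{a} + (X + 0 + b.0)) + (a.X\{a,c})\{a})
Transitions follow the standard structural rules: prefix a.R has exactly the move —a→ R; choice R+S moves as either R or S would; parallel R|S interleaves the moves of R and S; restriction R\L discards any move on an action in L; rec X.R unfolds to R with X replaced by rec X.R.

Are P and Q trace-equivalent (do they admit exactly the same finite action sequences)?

Reachable graph of P (3 states):
  u0 = rec X. c.(a.(0\{a} + (X + 0)) + (a.X\{a,c})\{a}) ⊢ -c-> u1
  u1 = a.(0\{a} + ((rec X. c.(a.(0\{a} + (X + 0)) + (a.X\{a,c})\{a})) + 0)) + (a.(rec X. c.(a.(0\{a} + (X + 0)) + (a.X\{a,c})\{a}))\{a,c})\{a} ⊢ -a-> u2
  u2 = 0\{a} + ((rec X. c.(a.(0\{a} + (X + 0)) + (a.X\{a,c})\{a})) + 0) ⊢ -c-> u1
Reachable graph of Q (4 states):
  v0 = rec X. c.(a.(0\{a} + (X + 0 + b.0)) + (a.X\{a,c})\{a}) ⊢ -c-> v1
  v1 = a.(0\{a} + ((rec X. c.(a.(0\{a} + (X + 0 + b.0)) + (a.X\{a,c})\{a})) + 0 + b.0)) + (a.(rec X. c.(a.(0\{a} + (X + 0 + b.0)) + (a.X\{a,c})\{a}))\{a,c})\{a} ⊢ -a-> v2
  v2 = 0\{a} + ((rec X. c.(a.(0\{a} + (X + 0 + b.0)) + (a.X\{a,c})\{a})) + 0 + b.0) ⊢ -b-> v3, -c-> v1
  v3 = 0 ⊢ stopped
Executing cab from Q (initial set {v0}):
  [1] c ⇒ {v1}
  [2] a ⇒ {v2}
  [3] b ⇒ {v3}
  — Q admits the full trace.
Executing cab from P (initial set {u0}):
  [1] c ⇒ {u1}
  [2] a ⇒ {u2}
  [3] b ⇒ no successor for P

NO — witness ⟨cab⟩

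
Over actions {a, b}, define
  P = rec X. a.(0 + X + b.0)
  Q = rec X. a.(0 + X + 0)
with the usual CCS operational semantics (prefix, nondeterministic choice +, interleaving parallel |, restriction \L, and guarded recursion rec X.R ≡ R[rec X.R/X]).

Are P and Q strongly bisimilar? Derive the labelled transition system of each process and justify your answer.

NO

P's transition system — 3 states:
  u0 = rec X. a.(0 + X + b.0) ⊢ -a-> u1
  u1 = 0 + (rec X. a.(0 + X + b.0)) + b.0 ⊢ -a-> u1, -b-> u2
  u2 = 0 ⊢ ·
Q's transition system — 2 states:
  v0 = rec X. a.(0 + X + 0) ⊢ -a-> v1
  v1 = 0 + (rec X. a.(0 + X + 0)) + 0 ⊢ -a-> v1
Coarsest stable partition (strong bisimilarity classes):
  B0 = {u0}
  B1 = {u1}
  B2 = {u2}
  B3 = {v0, v1}
u0 ∈ B0, v0 ∈ B3 → different blocks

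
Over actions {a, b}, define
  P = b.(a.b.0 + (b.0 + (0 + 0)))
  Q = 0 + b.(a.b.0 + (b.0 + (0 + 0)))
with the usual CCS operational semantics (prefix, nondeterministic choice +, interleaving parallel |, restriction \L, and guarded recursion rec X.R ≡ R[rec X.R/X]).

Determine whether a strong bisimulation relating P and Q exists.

P's transition system — 4 states:
  u0 = b.(a.b.0 + (b.0 + (0 + 0))) | -b-> u1
  u1 = a.b.0 + (b.0 + (0 + 0)) | -a-> u2, -b-> u3
  u2 = b.0 | -b-> u3
  u3 = 0 | stopped
Q's transition system — 4 states:
  v0 = 0 + b.(a.b.0 + (b.0 + (0 + 0))) | -b-> v1
  v1 = a.b.0 + (b.0 + (0 + 0)) | -a-> v2, -b-> v3
  v2 = b.0 | -b-> v3
  v3 = 0 | stopped
Coarsest stable partition (strong bisimilarity classes):
  B0 = {u0, v0}
  B1 = {u1, v1}
  B2 = {u2, v2}
  B3 = {u3, v3}
u0 ∈ B0, v0 ∈ B0 → same block

YES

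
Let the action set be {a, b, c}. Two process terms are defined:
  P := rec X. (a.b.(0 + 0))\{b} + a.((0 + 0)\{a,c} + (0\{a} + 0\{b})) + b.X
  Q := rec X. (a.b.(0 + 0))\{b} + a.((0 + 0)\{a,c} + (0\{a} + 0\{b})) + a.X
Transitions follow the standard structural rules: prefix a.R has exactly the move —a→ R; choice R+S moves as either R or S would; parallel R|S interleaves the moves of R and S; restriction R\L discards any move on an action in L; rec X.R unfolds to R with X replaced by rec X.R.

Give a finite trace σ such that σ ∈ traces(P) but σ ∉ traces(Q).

P's transition system — 3 states:
  u0 = rec X. (a.b.(0 + 0))\{b} + a.((0 + 0)\{a,c} + (0\{a} + 0\{b})) + b.X :: --a--▸ u1, --a--▸ u2, --b--▸ u0
  u1 = (0 + 0)\{a,c} + (0\{a} + 0\{b}) :: ·
  u2 = (b.(0 + 0))\{b} :: ·
Q's transition system — 3 states:
  v0 = rec X. (a.b.(0 + 0))\{b} + a.((0 + 0)\{a,c} + (0\{a} + 0\{b})) + a.X :: --a--▸ v0, --a--▸ v1, --a--▸ v2
  v1 = (0 + 0)\{a,c} + (0\{a} + 0\{b}) :: ·
  v2 = (b.(0 + 0))\{b} :: ·
Executing b from P (initial set {u0}):
  after b @ step 1: {u0}
  P completes σ.
Executing b from Q (initial set {v0}):
  after b @ step 1: ∅  — Q cannot continue

b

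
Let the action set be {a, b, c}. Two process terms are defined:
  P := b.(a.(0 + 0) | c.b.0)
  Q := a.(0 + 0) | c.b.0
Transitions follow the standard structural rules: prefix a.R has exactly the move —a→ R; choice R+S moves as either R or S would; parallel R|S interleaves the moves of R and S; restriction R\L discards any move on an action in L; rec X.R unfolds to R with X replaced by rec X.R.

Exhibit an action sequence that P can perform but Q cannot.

b

P's transition system — 7 states:
  p0 = b.(a.(0 + 0) | c.b.0) ⊢ -b-> p1
  p1 = a.(0 + 0) | c.b.0 ⊢ -a-> p2, -c-> p3
  p2 = (0 + 0) | c.b.0 ⊢ -c-> p4
  p3 = a.(0 + 0) | b.0 ⊢ -a-> p4, -b-> p5
  p4 = (0 + 0) | b.0 ⊢ -b-> p6
  p5 = a.(0 + 0) | 0 ⊢ -a-> p6
  p6 = (0 + 0) | 0 ⊢ ∅
Q's transition system — 6 states:
  q0 = a.(0 + 0) | c.b.0 ⊢ -a-> q1, -c-> q2
  q1 = (0 + 0) | c.b.0 ⊢ -c-> q3
  q2 = a.(0 + 0) | b.0 ⊢ -a-> q3, -b-> q4
  q3 = (0 + 0) | b.0 ⊢ -b-> q5
  q4 = a.(0 + 0) | 0 ⊢ -a-> q5
  q5 = (0 + 0) | 0 ⊢ ∅
Run σ = ⟨b⟩ on P: start {p0}
  [1] b ⇒ {p1}
  ✓ P
Run σ = ⟨b⟩ on Q: start {q0}
  [1] b ⇒ ∅  — Q cannot continue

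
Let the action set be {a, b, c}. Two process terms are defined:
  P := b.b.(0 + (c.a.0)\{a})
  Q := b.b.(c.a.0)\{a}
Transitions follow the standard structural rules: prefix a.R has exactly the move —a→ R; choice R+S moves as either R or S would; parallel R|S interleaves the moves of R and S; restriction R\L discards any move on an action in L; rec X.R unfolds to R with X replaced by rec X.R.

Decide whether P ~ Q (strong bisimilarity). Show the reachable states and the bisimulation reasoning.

P ~ Q

LTS(P): 4 reachable states
  u0 = b.b.(0 + (c.a.0)\{a}) ⊢ =b=> u1
  u1 = b.(0 + (c.a.0)\{a}) ⊢ =b=> u2
  u2 = 0 + (c.a.0)\{a} ⊢ =c=> u3
  u3 = (a.0)\{a} ⊢ ∅
LTS(Q): 4 reachable states
  v0 = b.b.(c.a.0)\{a} ⊢ =b=> v1
  v1 = b.(c.a.0)\{a} ⊢ =b=> v2
  v2 = (c.a.0)\{a} ⊢ =c=> v3
  v3 = (a.0)\{a} ⊢ ∅
Partition-refinement fixed point:
  B0 = {u0, v0}
  B1 = {u1, v1}
  B2 = {u2, v2}
  B3 = {u3, v3}
u0 ∈ B0, v0 ∈ B0 → same block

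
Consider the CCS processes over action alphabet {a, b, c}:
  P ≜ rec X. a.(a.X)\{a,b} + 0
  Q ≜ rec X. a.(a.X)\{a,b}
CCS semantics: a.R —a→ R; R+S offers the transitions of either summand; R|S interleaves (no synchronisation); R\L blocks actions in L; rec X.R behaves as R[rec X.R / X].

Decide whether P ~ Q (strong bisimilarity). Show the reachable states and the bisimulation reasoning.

LTS(P): 2 reachable states
  p0 = rec X. a.(a.X)\{a,b} + 0 → =a=> p1
  p1 = (a.(rec X. a.(a.X)\{a,b} + 0))\{a,b} → ∅
LTS(Q): 2 reachable states
  q0 = rec X. a.(a.X)\{a,b} → =a=> q1
  q1 = (a.(rec X. a.(a.X)\{a,b}))\{a,b} → ∅
Bisimilarity quotient blocks:
  B0 = {p0, q0}
  B1 = {p1, q1}
p0 ∈ B0, q0 ∈ B0 → same block

bisimilar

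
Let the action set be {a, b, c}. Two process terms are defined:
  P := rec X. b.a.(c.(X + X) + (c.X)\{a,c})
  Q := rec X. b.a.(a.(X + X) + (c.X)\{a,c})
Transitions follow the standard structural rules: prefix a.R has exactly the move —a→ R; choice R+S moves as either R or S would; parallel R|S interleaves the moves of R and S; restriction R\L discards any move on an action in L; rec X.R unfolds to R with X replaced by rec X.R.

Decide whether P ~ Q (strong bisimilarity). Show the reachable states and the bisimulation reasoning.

Reachable graph of P (4 states):
  p0 = rec X. b.a.(c.(X + X) + (c.X)\{a,c}) → =b=> p1
  p1 = a.(c.((rec X. b.a.(c.(X + X) + (c.X)\{a,c})) + (rec X. b.a.(c.(X + X) + (c.X)\{a,c}))) + (c.(rec X. b.a.(c.(X + X) + (c.X)\{a,c})))\{a,c}) → =a=> p2
  p2 = c.((rec X. b.a.(c.(X + X) + (c.X)\{a,c})) + (rec X. b.a.(c.(X + X) + (c.X)\{a,c}))) + (c.(rec X. b.a.(c.(X + X) + (c.X)\{a,c})))\{a,c} → =c=> p3
  p3 = (rec X. b.a.(c.(X + X) + (c.X)\{a,c})) + (rec X. b.a.(c.(X + X) + (c.X)\{a,c})) → =b=> p1
Reachable graph of Q (4 states):
  q0 = rec X. b.a.(a.(X + X) + (c.X)\{a,c}) → =b=> q1
  q1 = a.(a.((rec X. b.a.(a.(X + X) + (c.X)\{a,c})) + (rec X. b.a.(a.(X + X) + (c.X)\{a,c}))) + (c.(rec X. b.a.(a.(X + X) + (c.X)\{a,c})))\{a,c}) → =a=> q2
  q2 = a.((rec X. b.a.(a.(X + X) + (c.X)\{a,c})) + (rec X. b.a.(a.(X + X) + (c.X)\{a,c}))) + (c.(rec X. b.a.(a.(X + X) + (c.X)\{a,c})))\{a,c} → =a=> q3
  q3 = (rec X. b.a.(a.(X + X) + (c.X)\{a,c})) + (rec X. b.a.(a.(X + X) + (c.X)\{a,c})) → =b=> q1
Partition-refinement fixed point:
  B0 = {p0, p3}
  B1 = {p1}
  B2 = {p2}
  B3 = {q0, q3}
  B4 = {q1}
  B5 = {q2}
p0 ∈ B0, q0 ∈ B3 → different blocks

NO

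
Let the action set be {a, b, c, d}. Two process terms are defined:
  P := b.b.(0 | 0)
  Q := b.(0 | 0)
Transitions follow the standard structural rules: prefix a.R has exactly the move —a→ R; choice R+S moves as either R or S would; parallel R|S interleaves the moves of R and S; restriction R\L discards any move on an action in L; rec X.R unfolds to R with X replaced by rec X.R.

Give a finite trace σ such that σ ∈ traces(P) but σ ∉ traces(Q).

bb

Reachable graph of P (3 states):
  p0 = b.b.(0 | 0) :: =b=> p1
  p1 = b.(0 | 0) :: =b=> p2
  p2 = 0 | 0 :: ∅
Reachable graph of Q (2 states):
  q0 = b.(0 | 0) :: =b=> q1
  q1 = 0 | 0 :: ∅
Executing bb from P (initial set {p0}):
  after b @ step 1: {p1}
  after b @ step 2: {p2}
  — P admits the full trace.
Executing bb from Q (initial set {q0}):
  after b @ step 1: {q1}
  after b @ step 2: ∅ (Q stuck)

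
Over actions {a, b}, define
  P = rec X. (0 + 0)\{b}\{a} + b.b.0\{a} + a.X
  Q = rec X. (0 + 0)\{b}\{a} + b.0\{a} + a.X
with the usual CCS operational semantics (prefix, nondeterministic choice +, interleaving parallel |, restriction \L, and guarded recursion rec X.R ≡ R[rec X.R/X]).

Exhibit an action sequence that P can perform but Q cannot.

bb

Reachable graph of P (3 states):
  m0 = rec X. (0 + 0)\{b}\{a} + b.b.0\{a} + a.X :: -a-> m0, -b-> m1
  m1 = b.0\{a} :: -b-> m2
  m2 = 0\{a} :: stopped
Reachable graph of Q (2 states):
  n0 = rec X. (0 + 0)\{b}\{a} + b.0\{a} + a.X :: -a-> n0, -b-> n1
  n1 = 0\{a} :: stopped
Trace ⟨bb⟩ through P, begin at {m0}:
  [1] b ⇒ {m1}
  [2] b ⇒ {m2}
  — P admits the full trace.
Trace ⟨bb⟩ through Q, begin at {n0}:
  [1] b ⇒ {n1}
  [2] b ⇒ ∅ (Q stuck)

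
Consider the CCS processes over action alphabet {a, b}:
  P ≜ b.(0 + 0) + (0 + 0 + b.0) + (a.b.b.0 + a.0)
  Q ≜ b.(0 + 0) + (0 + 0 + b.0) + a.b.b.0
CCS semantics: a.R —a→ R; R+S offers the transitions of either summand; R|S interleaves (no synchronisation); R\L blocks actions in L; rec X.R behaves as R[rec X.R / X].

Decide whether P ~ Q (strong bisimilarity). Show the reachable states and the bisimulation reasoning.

Reachable graph of P (5 states):
  s0 = b.(0 + 0) + (0 + 0 + b.0) + (a.b.b.0 + a.0) has moves ··a··> s1, ··a··> s2, ··b··> s1, ··b··> s3
  s1 = 0 has moves stopped
  s2 = b.b.0 has moves ··b··> s4
  s3 = 0 + 0 has moves stopped
  s4 = b.0 has moves ··b··> s1
Reachable graph of Q (5 states):
  t0 = b.(0 + 0) + (0 + 0 + b.0) + a.b.b.0 has moves ··a··> t1, ··b··> t2, ··b··> t3
  t1 = b.b.0 has moves ··b··> t4
  t2 = 0 has moves stopped
  t3 = 0 + 0 has moves stopped
  t4 = b.0 has moves ··b··> t2
Partition-refinement fixed point:
  B0 = {s0}
  B1 = {s1, s3, t2, t3}
  B2 = {s2, t1}
  B3 = {s4, t4}
  B4 = {t0}
s0 ∈ B0, t0 ∈ B4 → different blocks

P ≁ Q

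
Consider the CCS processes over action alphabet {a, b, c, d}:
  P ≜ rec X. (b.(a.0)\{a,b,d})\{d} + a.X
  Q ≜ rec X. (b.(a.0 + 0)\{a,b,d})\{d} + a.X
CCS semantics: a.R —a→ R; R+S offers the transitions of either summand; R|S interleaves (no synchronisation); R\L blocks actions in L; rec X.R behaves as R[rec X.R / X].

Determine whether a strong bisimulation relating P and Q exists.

P ~ Q

Reachable graph of P (2 states):
  m0 = rec X. (b.(a.0)\{a,b,d})\{d} + a.X has moves —a→ m0, —b→ m1
  m1 = (a.0)\{a,b,d}\{d} has moves deadlocked
Reachable graph of Q (2 states):
  n0 = rec X. (b.(a.0 + 0)\{a,b,d})\{d} + a.X has moves —a→ n0, —b→ n1
  n1 = (a.0 + 0)\{a,b,d}\{d} has moves deadlocked
Partition-refinement fixed point:
  B0 = {m0, n0}
  B1 = {m1, n1}
m0 ∈ B0, n0 ∈ B0 → same block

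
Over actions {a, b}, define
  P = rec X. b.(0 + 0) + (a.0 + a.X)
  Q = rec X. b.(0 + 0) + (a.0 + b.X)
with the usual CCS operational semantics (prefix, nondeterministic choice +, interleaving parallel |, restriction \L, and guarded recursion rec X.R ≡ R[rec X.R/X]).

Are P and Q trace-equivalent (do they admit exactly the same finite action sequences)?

Reachable graph of P (3 states):
  m0 = rec X. b.(0 + 0) + (a.0 + a.X) :: -a-> m0, -a-> m1, -b-> m2
  m1 = 0 :: (no moves)
  m2 = 0 + 0 :: (no moves)
Reachable graph of Q (3 states):
  n0 = rec X. b.(0 + 0) + (a.0 + b.X) :: -a-> n1, -b-> n0, -b-> n2
  n1 = 0 :: (no moves)
  n2 = 0 + 0 :: (no moves)
Executing aa from P (initial set {m0}):
  step 1 (a): {m0, m1}
  step 2 (a): {m0, m1}
  P completes σ.
Executing aa from Q (initial set {n0}):
  step 1 (a): {n1}
  step 2 (a): ∅  — Q cannot continue

traces(P) ≠ traces(Q) — witness ⟨aa⟩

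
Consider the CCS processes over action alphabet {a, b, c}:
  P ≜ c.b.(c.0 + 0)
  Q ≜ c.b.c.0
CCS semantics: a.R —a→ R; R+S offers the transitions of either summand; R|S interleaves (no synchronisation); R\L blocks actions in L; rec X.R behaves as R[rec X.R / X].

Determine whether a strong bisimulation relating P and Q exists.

LTS(P): 4 reachable states
  m0 = c.b.(c.0 + 0) ⊢ =c=> m1
  m1 = b.(c.0 + 0) ⊢ =b=> m2
  m2 = c.0 + 0 ⊢ =c=> m3
  m3 = 0 ⊢ (no moves)
LTS(Q): 4 reachable states
  n0 = c.b.c.0 ⊢ =c=> n1
  n1 = b.c.0 ⊢ =b=> n2
  n2 = c.0 ⊢ =c=> n3
  n3 = 0 ⊢ (no moves)
Partition-refinement fixed point:
  B0 = {m0, n0}
  B1 = {m1, n1}
  B2 = {m2, n2}
  B3 = {m3, n3}
m0 ∈ B0, n0 ∈ B0 → same block

bisimilar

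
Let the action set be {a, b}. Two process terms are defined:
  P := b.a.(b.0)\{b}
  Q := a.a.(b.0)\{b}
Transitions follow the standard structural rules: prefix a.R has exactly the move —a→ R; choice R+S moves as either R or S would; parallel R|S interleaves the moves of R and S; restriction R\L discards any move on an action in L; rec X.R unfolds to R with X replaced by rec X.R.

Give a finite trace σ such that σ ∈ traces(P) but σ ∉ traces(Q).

Reachable graph of P (3 states):
  p0 = b.a.(b.0)\{b} → ··b··> p1
  p1 = a.(b.0)\{b} → ··a··> p2
  p2 = (b.0)\{b} → deadlocked
Reachable graph of Q (3 states):
  q0 = a.a.(b.0)\{b} → ··a··> q1
  q1 = a.(b.0)\{b} → ··a··> q2
  q2 = (b.0)\{b} → deadlocked
Executing b from P (initial set {p0}):
  [1] b ⇒ {p1}
  ✓ P
Executing b from Q (initial set {q0}):
  [1] b ⇒ no successor for Q

b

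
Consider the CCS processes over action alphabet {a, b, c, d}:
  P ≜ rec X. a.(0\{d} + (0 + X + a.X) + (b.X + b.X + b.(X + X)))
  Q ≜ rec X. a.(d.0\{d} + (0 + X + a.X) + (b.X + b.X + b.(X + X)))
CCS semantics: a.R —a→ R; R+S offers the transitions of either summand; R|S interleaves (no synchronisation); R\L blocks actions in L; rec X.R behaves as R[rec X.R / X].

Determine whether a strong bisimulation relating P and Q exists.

not bisimilar

LTS(P): 3 reachable states
  u0 = rec X. a.(0\{d} + (0 + X + a.X) + (b.X + b.X + b.(X + X))) | ··a··> u1
  u1 = 0\{d} + (0 + (rec X. a.(0\{d} + (0 + X + a.X) + (b.X + b.X + b.(X + X)))) + a.(rec X. a.(0\{d} + (0 + X + a.X) + (b.X + b.X + b.(X + X))))) + (b.(rec X. a.(0\{d} + (0 + X + a.X) + (b.X + b.X + b.(X + X)))) + b.(rec X. a.(0\{d} + (0 + X + a.X) + (b.X + b.X + b.(X + X)))) + b.((rec X. a.(0\{d} + (0 + X + a.X) + (b.X + b.X + b.(X + X)))) + (rec X. a.(0\{d} + (0 + X + a.X) + (b.X + b.X + b.(X + X)))))) | ··a··> u0, ··a··> u1, ··b··> u0, ··b··> u2
  u2 = (rec X. a.(0\{d} + (0 + X + a.X) + (b.X + b.X + b.(X + X)))) + (rec X. a.(0\{d} + (0 + X + a.X) + (b.X + b.X + b.(X + X)))) | ··a··> u1
LTS(Q): 4 reachable states
  v0 = rec X. a.(d.0\{d} + (0 + X + a.X) + (b.X + b.X + b.(X + X))) | ··a··> v1
  v1 = d.0\{d} + (0 + (rec X. a.(d.0\{d} + (0 + X + a.X) + (b.X + b.X + b.(X + X)))) + a.(rec X. a.(d.0\{d} + (0 + X + a.X) + (b.X + b.X + b.(X + X))))) + (b.(rec X. a.(d.0\{d} + (0 + X + a.X) + (b.X + b.X + b.(X + X)))) + b.(rec X. a.(d.0\{d} + (0 + X + a.X) + (b.X + b.X + b.(X + X)))) + b.((rec X. a.(d.0\{d} + (0 + X + a.X) + (b.X + b.X + b.(X + X)))) + (rec X. a.(d.0\{d} + (0 + X + a.X) + (b.X + b.X + b.(X + X)))))) | ··a··> v0, ··a··> v1, ··b··> v0, ··b··> v2, ··d··> v3
  v2 = (rec X. a.(d.0\{d} + (0 + X + a.X) + (b.X + b.X + b.(X + X)))) + (rec X. a.(d.0\{d} + (0 + X + a.X) + (b.X + b.X + b.(X + X)))) | ··a··> v1
  v3 = 0\{d} | ∅
Partition-refinement fixed point:
  B0 = {u0, u2}
  B1 = {u1}
  B2 = {v0, v2}
  B3 = {v1}
  B4 = {v3}
u0 ∈ B0, v0 ∈ B2 → different blocks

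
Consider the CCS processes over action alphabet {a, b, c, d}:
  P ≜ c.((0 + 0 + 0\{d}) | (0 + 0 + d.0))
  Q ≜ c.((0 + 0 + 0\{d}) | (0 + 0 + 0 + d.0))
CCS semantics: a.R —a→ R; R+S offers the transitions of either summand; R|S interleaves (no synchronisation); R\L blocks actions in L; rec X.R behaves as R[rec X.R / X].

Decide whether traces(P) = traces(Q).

P's transition system — 3 states:
  p0 = c.((0 + 0 + 0\{d}) | (0 + 0 + d.0)) has moves =c=> p1
  p1 = (0 + 0 + 0\{d}) | (0 + 0 + d.0) has moves =d=> p2
  p2 = (0 + 0 + 0\{d}) | 0 has moves (no moves)
Q's transition system — 3 states:
  q0 = c.((0 + 0 + 0\{d}) | (0 + 0 + 0 + d.0)) has moves =c=> q1
  q1 = (0 + 0 + 0\{d}) | (0 + 0 + 0 + d.0) has moves =d=> q2
  q2 = (0 + 0 + 0\{d}) | 0 has moves (no moves)
Bisimilarity quotient blocks:
  B0 = {p0, q0}
  B1 = {p1, q1}
  B2 = {p2, q2}
p0 ∈ B0, q0 ∈ B0 → same block
Bisimilar ⇒ trace-equivalent.

trace-equivalent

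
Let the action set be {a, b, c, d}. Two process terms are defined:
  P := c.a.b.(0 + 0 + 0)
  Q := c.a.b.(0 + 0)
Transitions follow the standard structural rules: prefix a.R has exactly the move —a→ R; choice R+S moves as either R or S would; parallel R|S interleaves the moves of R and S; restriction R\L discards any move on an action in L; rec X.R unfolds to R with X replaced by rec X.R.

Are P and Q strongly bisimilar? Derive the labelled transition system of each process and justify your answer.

LTS(P): 4 reachable states
  m0 = c.a.b.(0 + 0 + 0) has moves --c--▸ m1
  m1 = a.b.(0 + 0 + 0) has moves --a--▸ m2
  m2 = b.(0 + 0 + 0) has moves --b--▸ m3
  m3 = 0 + 0 + 0 has moves deadlocked
LTS(Q): 4 reachable states
  n0 = c.a.b.(0 + 0) has moves --c--▸ n1
  n1 = a.b.(0 + 0) has moves --a--▸ n2
  n2 = b.(0 + 0) has moves --b--▸ n3
  n3 = 0 + 0 has moves deadlocked
Bisimilarity quotient blocks:
  B0 = {m0, n0}
  B1 = {m1, n1}
  B2 = {m2, n2}
  B3 = {m3, n3}
m0 ∈ B0, n0 ∈ B0 → same block

bisimilar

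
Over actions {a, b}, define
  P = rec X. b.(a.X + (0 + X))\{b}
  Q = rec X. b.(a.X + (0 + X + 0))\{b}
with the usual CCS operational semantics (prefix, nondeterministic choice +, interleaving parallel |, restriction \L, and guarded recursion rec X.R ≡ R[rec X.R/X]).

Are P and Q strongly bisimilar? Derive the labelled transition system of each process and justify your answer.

P's transition system — 3 states:
  s0 = rec X. b.(a.X + (0 + X))\{b} ⊢ —b→ s1
  s1 = (a.(rec X. b.(a.X + (0 + X))\{b}) + (0 + (rec X. b.(a.X + (0 + X))\{b})))\{b} ⊢ —a→ s2
  s2 = (rec X. b.(a.X + (0 + X))\{b})\{b} ⊢ stopped
Q's transition system — 3 states:
  t0 = rec X. b.(a.X + (0 + X + 0))\{b} ⊢ —b→ t1
  t1 = (a.(rec X. b.(a.X + (0 + X + 0))\{b}) + (0 + (rec X. b.(a.X + (0 + X + 0))\{b}) + 0))\{b} ⊢ —a→ t2
  t2 = (rec X. b.(a.X + (0 + X + 0))\{b})\{b} ⊢ stopped
Partition-refinement fixed point:
  B0 = {s0, t0}
  B1 = {s1, t1}
  B2 = {s2, t2}
s0 ∈ B0, t0 ∈ B0 → same block

bisimilar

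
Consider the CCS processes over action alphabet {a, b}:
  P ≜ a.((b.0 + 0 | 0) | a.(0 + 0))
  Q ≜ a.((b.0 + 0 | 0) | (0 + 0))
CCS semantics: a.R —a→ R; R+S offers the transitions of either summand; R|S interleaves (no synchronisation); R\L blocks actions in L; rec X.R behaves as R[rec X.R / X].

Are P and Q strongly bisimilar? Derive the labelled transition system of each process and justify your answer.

not bisimilar

Reachable graph of P (5 states):
  m0 = a.((b.0 + 0 | 0) | a.(0 + 0)) has moves —a→ m1
  m1 = (b.0 + 0 | 0) | a.(0 + 0) has moves —a→ m2, —b→ m3
  m2 = (b.0 + 0 | 0) | (0 + 0) has moves —b→ m4
  m3 = 0 | a.(0 + 0) has moves —a→ m4
  m4 = 0 | (0 + 0) has moves ·
Reachable graph of Q (3 states):
  n0 = a.((b.0 + 0 | 0) | (0 + 0)) has moves —a→ n1
  n1 = (b.0 + 0 | 0) | (0 + 0) has moves —b→ n2
  n2 = 0 | (0 + 0) has moves ·
Bisimilarity quotient blocks:
  B0 = {m0}
  B1 = {m1}
  B2 = {m2, n1}
  B3 = {m4, n2}
  B4 = {m3}
  B5 = {n0}
m0 ∈ B0, n0 ∈ B5 → different blocks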